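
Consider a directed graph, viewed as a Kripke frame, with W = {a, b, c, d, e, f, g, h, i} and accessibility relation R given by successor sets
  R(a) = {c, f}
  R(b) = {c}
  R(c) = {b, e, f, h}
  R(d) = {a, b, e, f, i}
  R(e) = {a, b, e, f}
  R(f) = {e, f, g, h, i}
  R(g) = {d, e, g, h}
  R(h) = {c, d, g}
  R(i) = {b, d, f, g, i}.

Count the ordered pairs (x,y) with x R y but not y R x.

Enumerating: (a,c), (a,f), (c,e), (c,f), (d,a), (d,b), (d,e), (d,f), (e,a), (e,b), (f,g), (f,h), (g,d), (g,e), (h,d), (i,b), (i,g).

17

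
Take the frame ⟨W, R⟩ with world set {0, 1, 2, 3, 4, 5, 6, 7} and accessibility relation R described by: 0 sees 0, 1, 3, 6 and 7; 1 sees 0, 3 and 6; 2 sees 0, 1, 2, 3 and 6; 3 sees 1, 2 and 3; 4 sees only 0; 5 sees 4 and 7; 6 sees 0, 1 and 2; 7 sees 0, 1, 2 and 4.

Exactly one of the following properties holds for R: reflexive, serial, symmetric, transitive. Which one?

serial

Reflexive: no — 1 is not related to itself.
Serial: yes — every world has a successor (e.g. 0 R 0).
Symmetric: no — 0 R 3 but not 3 R 0.
Transitive: no — 0 R 3 and 3 R 2, but not 0 R 2.
Only serial holds.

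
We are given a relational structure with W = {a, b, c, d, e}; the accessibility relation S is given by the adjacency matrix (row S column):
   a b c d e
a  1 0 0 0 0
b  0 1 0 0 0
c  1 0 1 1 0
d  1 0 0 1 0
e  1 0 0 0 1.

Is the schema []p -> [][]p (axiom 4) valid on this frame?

Axiom 4 corresponds to the accessibility relation being transitive.
Transitive: yes — every two-step S-path is closed by a direct edge.

Yes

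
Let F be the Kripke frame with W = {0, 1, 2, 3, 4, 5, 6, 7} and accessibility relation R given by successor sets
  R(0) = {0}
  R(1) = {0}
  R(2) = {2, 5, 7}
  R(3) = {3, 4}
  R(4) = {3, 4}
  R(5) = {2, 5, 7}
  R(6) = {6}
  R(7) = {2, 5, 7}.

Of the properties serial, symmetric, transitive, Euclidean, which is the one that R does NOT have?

symmetric

Serial: yes — every world has a successor (e.g. 0 R 0).
Symmetric: no — 1 R 0 but not 0 R 1.
Transitive: yes — every two-step R-path is closed by a direct edge.
Euclidean: yes — any two successors of a common world are R-related.
Only symmetric fails.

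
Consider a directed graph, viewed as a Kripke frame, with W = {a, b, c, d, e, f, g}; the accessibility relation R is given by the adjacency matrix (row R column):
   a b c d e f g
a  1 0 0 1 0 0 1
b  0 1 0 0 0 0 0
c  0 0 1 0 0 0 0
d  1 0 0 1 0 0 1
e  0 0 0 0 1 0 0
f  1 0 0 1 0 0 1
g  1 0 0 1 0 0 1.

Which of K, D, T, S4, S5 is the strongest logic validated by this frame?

D

Serial (axiom D): yes — every world has a successor (e.g. a R a).
Reflexive (axiom T): no — f is not related to itself.
Transitive (axiom 4): yes — every two-step R-path is closed by a direct edge.
Euclidean (axiom 5): yes — any two successors of a common world are R-related.
So F validates K, D; T would additionally require R to be reflexive. The strongest is D.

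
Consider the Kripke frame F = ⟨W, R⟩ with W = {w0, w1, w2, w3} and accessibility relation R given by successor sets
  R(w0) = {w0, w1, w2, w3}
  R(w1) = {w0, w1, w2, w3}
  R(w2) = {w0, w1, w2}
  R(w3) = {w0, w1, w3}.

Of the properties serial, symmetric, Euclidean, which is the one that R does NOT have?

Serial: yes — every world has a successor (e.g. w0 R w0).
Symmetric: yes — every pair in R has its reverse in R.
Euclidean: no — w0 R w2 and w0 R w3, but not w2 R w3.
Only Euclidean fails.

Euclidean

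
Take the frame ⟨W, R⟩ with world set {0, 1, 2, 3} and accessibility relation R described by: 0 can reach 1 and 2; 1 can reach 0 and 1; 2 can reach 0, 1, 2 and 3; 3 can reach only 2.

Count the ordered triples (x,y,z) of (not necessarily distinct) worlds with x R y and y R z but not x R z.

Enumerating: (0,1,0), (0,2,0), (0,2,3), (1,0,2), (3,2,0), (3,2,1), (3,2,3).

7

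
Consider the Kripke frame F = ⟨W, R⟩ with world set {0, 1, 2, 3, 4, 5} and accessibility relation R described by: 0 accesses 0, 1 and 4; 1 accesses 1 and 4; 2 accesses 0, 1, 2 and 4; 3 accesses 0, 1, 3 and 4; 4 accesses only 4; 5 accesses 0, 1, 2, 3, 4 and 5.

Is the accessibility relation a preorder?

Yes

Reflexive: yes — every world is R-related to itself.
Transitive: yes — every two-step R-path is closed by a direct edge.
So R is a preorder.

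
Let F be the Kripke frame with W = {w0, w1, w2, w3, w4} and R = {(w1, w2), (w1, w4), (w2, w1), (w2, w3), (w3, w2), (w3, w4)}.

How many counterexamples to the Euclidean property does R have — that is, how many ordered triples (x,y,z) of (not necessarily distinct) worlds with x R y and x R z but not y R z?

Enumerating: (w1,w2,w2), (w1,w2,w4), (w1,w4,w2), (w1,w4,w4), (w2,w1,w1), (w2,w1,w3), (w2,w3,w1), (w2,w3,w3), (w3,w2,w2), (w3,w2,w4), (w3,w4,w2), (w3,w4,w4).

12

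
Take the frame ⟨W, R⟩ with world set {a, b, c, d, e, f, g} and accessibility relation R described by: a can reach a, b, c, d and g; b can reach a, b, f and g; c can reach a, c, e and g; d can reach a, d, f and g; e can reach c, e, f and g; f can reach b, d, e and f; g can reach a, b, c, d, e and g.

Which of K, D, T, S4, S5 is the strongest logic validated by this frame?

T

Serial (axiom D): yes — every world has a successor (e.g. a R a).
Reflexive (axiom T): yes — every world is R-related to itself.
Transitive (axiom 4): no — a R b and b R f, but not a R f.
Euclidean (axiom 5): no — a R b and a R c, but not b R c.
So F validates K, D, T; S4 would additionally require R to be transitive. The strongest is T.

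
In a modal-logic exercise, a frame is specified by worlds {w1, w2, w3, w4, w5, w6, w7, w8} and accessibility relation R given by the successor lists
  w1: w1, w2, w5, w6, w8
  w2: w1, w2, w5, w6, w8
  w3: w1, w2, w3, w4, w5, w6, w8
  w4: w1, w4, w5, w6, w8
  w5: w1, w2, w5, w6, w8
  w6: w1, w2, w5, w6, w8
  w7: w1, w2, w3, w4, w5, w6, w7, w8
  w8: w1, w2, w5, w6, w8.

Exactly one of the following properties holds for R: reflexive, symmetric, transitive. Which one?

Reflexive: yes — every world is R-related to itself.
Symmetric: no — w3 R w1 but not w1 R w3.
Transitive: no — w4 R w1 and w1 R w2, but not w4 R w2.
Only reflexive holds.

reflexive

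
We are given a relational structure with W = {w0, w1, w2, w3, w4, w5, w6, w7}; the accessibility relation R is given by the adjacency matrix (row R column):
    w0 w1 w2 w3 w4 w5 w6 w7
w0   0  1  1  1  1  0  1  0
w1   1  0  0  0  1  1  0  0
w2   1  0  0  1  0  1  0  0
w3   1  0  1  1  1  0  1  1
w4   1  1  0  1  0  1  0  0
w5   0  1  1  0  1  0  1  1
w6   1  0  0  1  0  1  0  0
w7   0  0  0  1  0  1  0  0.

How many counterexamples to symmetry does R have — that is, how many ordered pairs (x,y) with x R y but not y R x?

R is symmetric; there are no such tuples.

0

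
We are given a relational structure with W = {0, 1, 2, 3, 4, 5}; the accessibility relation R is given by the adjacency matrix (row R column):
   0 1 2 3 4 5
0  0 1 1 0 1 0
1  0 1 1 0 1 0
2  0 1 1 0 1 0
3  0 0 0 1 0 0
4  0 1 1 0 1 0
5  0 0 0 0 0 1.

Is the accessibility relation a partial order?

Reflexive: no — 0 is not related to itself.
Transitive: yes — every two-step R-path is closed by a direct edge.
Antisymmetric: no — 1 R 2 and 2 R 1 with 1 ≠ 2.
So R is not a partial order.

No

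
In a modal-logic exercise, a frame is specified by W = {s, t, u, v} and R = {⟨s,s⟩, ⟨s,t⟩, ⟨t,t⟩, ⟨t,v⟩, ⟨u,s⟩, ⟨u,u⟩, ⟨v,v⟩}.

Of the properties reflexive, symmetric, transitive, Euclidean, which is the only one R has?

reflexive

Reflexive: yes — every world is R-related to itself.
Symmetric: no — s R t but not t R s.
Transitive: no — s R t and t R v, but not s R v.
Euclidean: no — s R t and s R s, but not t R s.
Only reflexive holds.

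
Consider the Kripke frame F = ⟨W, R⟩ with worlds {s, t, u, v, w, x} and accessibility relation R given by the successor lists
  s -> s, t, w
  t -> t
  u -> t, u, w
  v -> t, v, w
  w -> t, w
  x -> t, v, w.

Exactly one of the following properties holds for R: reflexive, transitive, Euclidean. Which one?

transitive

Reflexive: no — x is not related to itself.
Transitive: yes — every two-step R-path is closed by a direct edge.
Euclidean: no — s R t and s R w, but not t R w.
Only transitive holds.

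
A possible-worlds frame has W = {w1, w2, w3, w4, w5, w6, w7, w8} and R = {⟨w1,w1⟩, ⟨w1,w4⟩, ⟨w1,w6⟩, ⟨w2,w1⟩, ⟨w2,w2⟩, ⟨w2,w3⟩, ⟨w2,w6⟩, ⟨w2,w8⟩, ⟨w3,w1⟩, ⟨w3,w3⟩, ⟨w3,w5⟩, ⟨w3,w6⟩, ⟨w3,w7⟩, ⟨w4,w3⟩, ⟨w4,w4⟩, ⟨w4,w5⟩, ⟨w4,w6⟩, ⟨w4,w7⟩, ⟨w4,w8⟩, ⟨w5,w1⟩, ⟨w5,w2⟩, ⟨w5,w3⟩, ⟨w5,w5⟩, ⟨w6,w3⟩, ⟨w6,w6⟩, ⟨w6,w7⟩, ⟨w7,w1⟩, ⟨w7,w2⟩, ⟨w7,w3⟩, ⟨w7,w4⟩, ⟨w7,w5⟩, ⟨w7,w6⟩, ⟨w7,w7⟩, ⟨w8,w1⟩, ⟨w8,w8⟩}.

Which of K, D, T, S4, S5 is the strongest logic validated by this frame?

T

Serial (axiom D): yes — every world has a successor (e.g. w1 R w1).
Reflexive (axiom T): yes — every world is R-related to itself.
Transitive (axiom 4): no — w1 R w4 and w4 R w3, but not w1 R w3.
Euclidean (axiom 5): no — w1 R w6 and w1 R w4, but not w6 R w4.
So F validates K, D, T; S4 would additionally require R to be transitive. The strongest is T.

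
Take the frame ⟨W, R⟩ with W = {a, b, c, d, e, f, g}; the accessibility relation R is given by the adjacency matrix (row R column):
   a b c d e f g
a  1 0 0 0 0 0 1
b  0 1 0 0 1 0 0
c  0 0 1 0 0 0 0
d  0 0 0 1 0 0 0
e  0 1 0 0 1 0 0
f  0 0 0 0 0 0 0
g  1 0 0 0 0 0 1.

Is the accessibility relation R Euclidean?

Yes

Euclidean: yes — any two successors of a common world are R-related.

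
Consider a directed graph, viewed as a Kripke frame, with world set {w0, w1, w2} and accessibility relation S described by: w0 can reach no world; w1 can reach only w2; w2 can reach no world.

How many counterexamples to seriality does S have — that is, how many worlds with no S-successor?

Enumerating: w0, w2.

2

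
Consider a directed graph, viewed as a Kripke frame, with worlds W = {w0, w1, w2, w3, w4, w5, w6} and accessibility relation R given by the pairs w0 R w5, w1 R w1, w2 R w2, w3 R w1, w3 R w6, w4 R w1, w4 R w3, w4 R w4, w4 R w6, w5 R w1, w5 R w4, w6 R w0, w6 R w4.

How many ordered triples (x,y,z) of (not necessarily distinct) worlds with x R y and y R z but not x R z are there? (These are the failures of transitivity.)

Enumerating: (w0,w5,w1), (w0,w5,w4), (w3,w6,w0), (w3,w6,w4), (w4,w6,w0), (w5,w4,w3), (w5,w4,w6), (w6,w0,w5), (w6,w4,w1), (w6,w4,w3), (w6,w4,w6).

11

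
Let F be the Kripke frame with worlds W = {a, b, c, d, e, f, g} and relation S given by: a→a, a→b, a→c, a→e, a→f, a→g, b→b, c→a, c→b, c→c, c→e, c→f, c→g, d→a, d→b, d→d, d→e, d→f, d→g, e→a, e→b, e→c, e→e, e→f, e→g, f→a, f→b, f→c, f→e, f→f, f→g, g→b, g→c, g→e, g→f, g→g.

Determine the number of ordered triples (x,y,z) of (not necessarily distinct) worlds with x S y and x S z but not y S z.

38

Enumerating: (a,b,a), (a,b,c), (a,b,e), (a,b,f), (a,b,g), (a,g,a), (c,b,a), (c,b,c), (c,b,e), (c,b,f), (c,b,g), (c,g,a), … and 26 more.
Total: 38.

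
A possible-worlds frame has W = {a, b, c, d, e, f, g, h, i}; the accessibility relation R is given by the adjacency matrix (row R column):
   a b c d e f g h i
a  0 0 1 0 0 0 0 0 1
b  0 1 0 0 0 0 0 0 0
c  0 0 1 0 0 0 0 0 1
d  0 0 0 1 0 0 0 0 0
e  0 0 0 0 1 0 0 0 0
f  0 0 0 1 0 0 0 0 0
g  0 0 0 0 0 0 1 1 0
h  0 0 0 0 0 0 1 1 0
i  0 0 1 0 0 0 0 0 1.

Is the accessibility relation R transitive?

Yes

Transitive: yes — every two-step R-path is closed by a direct edge.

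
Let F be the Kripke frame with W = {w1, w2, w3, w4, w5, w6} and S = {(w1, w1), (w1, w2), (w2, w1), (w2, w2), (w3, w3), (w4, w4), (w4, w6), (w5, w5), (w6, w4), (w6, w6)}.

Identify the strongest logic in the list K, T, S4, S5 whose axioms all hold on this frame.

Reflexive (axiom T): yes — every world is S-related to itself.
Transitive (axiom 4): yes — every two-step S-path is closed by a direct edge.
Euclidean (axiom 5): yes — any two successors of a common world are S-related.
So F validates K, T, S4, S5. The strongest is S5.

S5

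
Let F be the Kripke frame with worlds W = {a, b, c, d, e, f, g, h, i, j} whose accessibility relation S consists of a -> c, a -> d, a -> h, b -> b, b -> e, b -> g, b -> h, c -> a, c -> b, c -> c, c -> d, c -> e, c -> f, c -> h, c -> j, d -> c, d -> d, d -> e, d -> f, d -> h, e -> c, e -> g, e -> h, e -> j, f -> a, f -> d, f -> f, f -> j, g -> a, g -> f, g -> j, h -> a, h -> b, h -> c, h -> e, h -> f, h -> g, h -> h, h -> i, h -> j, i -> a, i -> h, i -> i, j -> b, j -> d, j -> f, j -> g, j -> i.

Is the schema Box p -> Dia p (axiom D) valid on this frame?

Yes

Axiom D corresponds to the accessibility relation being serial.
Serial: yes — every world has a successor (e.g. a S c).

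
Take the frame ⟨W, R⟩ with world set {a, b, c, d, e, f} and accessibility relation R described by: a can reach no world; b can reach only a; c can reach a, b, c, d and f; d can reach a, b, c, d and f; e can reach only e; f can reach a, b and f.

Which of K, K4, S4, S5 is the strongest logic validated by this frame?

K4

Transitive (axiom 4): yes — every two-step R-path is closed by a direct edge.
Reflexive (axiom T): no — a is not related to itself.
Euclidean (axiom 5): no — c R a and c R b, but not a R b.
So F validates K, K4; S4 would additionally require R to be reflexive. The strongest is K4.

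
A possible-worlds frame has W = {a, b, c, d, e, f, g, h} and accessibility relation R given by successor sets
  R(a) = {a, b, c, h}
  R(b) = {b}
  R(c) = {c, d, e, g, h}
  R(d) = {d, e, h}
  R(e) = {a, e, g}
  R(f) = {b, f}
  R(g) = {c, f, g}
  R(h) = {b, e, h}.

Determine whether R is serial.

Serial: yes — every world has a successor (e.g. a R a).

Yes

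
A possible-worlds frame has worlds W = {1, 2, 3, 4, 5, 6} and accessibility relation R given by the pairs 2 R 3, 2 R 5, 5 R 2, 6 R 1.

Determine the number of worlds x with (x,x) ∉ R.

Enumerating: 1, 2, 3, 4, 5, 6.

6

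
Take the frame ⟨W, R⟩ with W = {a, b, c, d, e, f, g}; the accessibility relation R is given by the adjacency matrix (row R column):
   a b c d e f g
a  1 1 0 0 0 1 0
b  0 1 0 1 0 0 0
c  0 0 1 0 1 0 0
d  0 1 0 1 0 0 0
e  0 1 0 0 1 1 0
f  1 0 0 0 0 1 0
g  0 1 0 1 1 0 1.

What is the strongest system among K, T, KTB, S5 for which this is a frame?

Reflexive (axiom T): yes — every world is R-related to itself.
Symmetric (axiom B): no — a R b but not b R a.
Euclidean (axiom 5): no — a R b and a R f, but not b R f.
So F validates K, T; KTB would additionally require R to be symmetric. The strongest is T.

T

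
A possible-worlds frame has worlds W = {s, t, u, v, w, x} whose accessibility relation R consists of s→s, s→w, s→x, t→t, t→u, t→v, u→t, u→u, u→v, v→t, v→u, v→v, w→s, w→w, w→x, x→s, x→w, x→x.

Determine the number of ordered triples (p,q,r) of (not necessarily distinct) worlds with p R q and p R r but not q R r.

0

R is Euclidean; there are no such tuples.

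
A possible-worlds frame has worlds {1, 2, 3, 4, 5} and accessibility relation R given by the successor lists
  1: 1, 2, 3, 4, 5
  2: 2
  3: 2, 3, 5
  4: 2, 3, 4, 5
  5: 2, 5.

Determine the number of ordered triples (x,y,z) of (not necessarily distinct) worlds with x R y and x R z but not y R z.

20

Enumerating: (1,2,1), (1,2,3), (1,2,4), (1,2,5), (1,3,1), (1,3,4), (1,4,1), (1,5,1), (1,5,3), (1,5,4), (3,2,3), (3,2,5), … and 8 more.
Total: 20.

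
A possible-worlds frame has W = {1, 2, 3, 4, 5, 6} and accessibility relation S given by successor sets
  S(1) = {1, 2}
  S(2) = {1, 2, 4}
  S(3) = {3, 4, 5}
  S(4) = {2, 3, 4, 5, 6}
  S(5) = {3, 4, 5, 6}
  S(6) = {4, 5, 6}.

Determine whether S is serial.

Serial: yes — every world has a successor (e.g. 1 S 1).

Yes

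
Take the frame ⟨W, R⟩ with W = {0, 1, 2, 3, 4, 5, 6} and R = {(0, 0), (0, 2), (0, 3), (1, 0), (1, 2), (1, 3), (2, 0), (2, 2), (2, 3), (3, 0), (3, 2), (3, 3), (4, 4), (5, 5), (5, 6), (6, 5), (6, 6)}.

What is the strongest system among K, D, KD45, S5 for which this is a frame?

KD45

Serial (axiom D): yes — every world has a successor (e.g. 0 R 0).
Euclidean (axiom 5): yes — any two successors of a common world are R-related.
Transitive (axiom 4): yes — every two-step R-path is closed by a direct edge.
Reflexive (axiom T): no — 1 is not related to itself.
So F validates K, D, KD45; S5 would additionally require R to be reflexive. The strongest is KD45.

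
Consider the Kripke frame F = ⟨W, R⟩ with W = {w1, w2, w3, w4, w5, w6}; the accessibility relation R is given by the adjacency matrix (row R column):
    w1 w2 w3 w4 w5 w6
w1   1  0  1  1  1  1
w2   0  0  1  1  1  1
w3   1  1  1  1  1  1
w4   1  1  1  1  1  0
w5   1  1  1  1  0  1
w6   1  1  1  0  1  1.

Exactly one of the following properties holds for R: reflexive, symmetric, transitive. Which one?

Reflexive: no — w2 is not related to itself.
Symmetric: yes — every pair in R has its reverse in R.
Transitive: no — w1 R w3 and w3 R w2, but not w1 R w2.
Only symmetric holds.

symmetric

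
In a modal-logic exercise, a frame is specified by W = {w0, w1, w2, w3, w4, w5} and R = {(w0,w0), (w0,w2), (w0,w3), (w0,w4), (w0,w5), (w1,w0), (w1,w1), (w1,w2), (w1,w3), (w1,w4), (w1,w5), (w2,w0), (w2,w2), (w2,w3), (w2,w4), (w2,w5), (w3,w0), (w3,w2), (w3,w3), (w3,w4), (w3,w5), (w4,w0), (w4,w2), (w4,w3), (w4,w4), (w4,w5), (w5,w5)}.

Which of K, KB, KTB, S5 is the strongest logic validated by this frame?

K

Symmetric (axiom B): no — w0 R w5 but not w5 R w0.
Reflexive (axiom T): yes — every world is R-related to itself.
Euclidean (axiom 5): no — w0 R w5 and w0 R w2, but not w5 R w2.
So F validates K; KB would additionally require R to be symmetric. The strongest is K.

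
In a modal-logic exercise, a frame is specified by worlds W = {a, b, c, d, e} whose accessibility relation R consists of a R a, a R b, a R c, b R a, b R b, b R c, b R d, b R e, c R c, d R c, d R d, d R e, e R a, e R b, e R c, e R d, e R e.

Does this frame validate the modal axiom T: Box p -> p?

Yes

Axiom T corresponds to the accessibility relation being reflexive.
Reflexive: yes — every world is R-related to itself.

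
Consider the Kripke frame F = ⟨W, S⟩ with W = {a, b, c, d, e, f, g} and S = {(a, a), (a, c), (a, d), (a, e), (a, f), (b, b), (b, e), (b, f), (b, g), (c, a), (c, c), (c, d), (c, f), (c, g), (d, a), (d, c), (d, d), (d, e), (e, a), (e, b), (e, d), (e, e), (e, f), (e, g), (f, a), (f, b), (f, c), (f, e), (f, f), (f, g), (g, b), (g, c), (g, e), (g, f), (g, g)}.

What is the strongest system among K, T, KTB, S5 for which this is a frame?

Reflexive (axiom T): yes — every world is S-related to itself.
Symmetric (axiom B): yes — every pair in S has its reverse in S.
Euclidean (axiom 5): no — a S c and a S e, but not c S e.
So F validates K, T, KTB; S5 would additionally require S to be Euclidean. The strongest is KTB.

KTB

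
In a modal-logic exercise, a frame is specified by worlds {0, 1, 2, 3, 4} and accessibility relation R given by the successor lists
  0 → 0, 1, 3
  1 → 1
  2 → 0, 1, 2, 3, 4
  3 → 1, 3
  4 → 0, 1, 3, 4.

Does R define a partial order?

Yes

Reflexive: yes — every world is R-related to itself.
Transitive: yes — every two-step R-path is closed by a direct edge.
Antisymmetric: yes — no distinct pair is related both ways.
So R is a partial order.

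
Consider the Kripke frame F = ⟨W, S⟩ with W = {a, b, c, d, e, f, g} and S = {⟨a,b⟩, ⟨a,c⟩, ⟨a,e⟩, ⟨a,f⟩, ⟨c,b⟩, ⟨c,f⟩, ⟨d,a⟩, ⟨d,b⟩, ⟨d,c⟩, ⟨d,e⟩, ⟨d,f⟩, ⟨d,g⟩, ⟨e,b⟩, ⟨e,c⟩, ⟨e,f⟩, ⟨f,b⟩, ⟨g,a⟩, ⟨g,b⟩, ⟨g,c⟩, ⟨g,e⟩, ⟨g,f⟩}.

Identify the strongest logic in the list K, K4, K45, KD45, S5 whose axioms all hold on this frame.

Transitive (axiom 4): yes — every two-step S-path is closed by a direct edge.
Euclidean (axiom 5): no — a S b and a S c, but not b S c.
Serial (axiom D): no — b has no S-successor.
Reflexive (axiom T): no — a is not related to itself.
So F validates K, K4; K45 would additionally require S to be Euclidean. The strongest is K4.

K4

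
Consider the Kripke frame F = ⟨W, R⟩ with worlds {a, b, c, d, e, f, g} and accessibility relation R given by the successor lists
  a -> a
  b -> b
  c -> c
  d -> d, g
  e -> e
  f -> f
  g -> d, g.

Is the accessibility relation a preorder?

Reflexive: yes — every world is R-related to itself.
Transitive: yes — every two-step R-path is closed by a direct edge.
So R is a preorder.

Yes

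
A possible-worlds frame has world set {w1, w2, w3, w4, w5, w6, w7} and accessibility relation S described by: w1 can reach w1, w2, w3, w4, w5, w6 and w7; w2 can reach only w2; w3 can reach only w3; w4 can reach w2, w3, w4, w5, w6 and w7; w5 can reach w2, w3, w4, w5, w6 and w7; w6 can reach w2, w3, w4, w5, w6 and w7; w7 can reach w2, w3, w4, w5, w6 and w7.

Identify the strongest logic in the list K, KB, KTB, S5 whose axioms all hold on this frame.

Symmetric (axiom B): no — w1 S w2 but not w2 S w1.
Reflexive (axiom T): yes — every world is S-related to itself.
Euclidean (axiom 5): no — w1 S w2 and w1 S w3, but not w2 S w3.
So F validates K; KB would additionally require S to be symmetric. The strongest is K.

K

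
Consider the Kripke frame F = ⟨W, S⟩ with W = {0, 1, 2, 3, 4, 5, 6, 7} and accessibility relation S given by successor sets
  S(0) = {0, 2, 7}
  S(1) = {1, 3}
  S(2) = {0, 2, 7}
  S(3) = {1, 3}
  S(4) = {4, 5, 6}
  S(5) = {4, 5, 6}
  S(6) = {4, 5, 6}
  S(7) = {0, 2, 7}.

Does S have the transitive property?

Transitive: yes — every two-step S-path is closed by a direct edge.

Yes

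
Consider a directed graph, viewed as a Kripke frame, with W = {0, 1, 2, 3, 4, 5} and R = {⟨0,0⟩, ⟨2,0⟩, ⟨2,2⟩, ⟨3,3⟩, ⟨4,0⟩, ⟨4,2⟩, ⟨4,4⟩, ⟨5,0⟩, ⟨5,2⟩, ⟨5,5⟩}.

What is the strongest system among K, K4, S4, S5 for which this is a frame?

Transitive (axiom 4): yes — every two-step R-path is closed by a direct edge.
Reflexive (axiom T): no — 1 is not related to itself.
Euclidean (axiom 5): no — 4 R 0 and 4 R 2, but not 0 R 2.
So F validates K, K4; S4 would additionally require R to be reflexive. The strongest is K4.

K4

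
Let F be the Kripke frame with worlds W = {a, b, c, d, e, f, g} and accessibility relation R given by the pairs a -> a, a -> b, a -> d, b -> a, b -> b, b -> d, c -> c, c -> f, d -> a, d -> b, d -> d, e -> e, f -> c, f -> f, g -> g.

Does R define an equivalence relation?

Reflexive: yes — every world is R-related to itself.
Symmetric: yes — every pair in R has its reverse in R.
Transitive: yes — every two-step R-path is closed by a direct edge.
So R is an equivalence relation.

Yes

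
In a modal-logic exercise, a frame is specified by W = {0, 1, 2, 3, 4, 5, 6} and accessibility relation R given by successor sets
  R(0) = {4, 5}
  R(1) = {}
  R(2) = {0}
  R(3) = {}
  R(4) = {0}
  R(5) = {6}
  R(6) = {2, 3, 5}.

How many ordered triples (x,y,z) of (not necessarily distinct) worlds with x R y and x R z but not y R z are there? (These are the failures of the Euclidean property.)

16

Enumerating: (0,4,4), (0,4,5), (0,5,4), (0,5,5), (2,0,0), (4,0,0), (5,6,6), (6,2,2), (6,2,3), (6,2,5), (6,3,2), (6,3,3), (6,3,5), (6,5,2), (6,5,3), (6,5,5).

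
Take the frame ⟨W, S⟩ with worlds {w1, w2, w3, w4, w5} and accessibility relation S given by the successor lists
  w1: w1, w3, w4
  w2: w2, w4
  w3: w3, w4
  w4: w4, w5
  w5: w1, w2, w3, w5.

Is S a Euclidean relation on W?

No

Euclidean: no — w1 S w4 and w1 S w3, but not w4 S w3.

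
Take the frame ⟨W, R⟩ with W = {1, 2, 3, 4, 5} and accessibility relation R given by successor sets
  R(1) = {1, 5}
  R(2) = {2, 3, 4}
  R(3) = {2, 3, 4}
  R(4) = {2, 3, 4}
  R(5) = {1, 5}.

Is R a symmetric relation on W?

Symmetric: yes — every pair in R has its reverse in R.

Yes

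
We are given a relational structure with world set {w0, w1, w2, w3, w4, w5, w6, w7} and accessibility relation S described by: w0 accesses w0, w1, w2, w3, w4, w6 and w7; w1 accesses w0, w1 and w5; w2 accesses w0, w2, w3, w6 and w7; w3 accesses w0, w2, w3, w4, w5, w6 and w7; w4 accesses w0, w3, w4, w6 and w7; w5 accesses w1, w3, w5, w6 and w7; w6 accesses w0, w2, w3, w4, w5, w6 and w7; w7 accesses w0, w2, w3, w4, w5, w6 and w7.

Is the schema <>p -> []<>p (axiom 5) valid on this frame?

Axiom 5 corresponds to the accessibility relation being Euclidean.
Euclidean: no — w0 S w1 and w0 S w2, but not w1 S w2.

No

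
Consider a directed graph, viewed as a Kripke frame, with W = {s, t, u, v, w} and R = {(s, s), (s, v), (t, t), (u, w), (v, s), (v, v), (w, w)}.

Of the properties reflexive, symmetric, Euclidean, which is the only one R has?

Euclidean

Reflexive: no — u is not related to itself.
Symmetric: no — u R w but not w R u.
Euclidean: yes — any two successors of a common world are R-related.
Only Euclidean holds.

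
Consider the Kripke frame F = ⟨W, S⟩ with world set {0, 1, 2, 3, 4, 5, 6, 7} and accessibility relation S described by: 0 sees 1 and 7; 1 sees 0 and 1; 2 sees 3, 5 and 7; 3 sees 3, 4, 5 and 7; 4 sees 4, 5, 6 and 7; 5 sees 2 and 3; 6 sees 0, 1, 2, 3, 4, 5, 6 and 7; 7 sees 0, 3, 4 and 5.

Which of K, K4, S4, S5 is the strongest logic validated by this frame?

Transitive (axiom 4): no — 0 S 7 and 7 S 3, but not 0 S 3.
Reflexive (axiom T): no — 0 is not related to itself.
Euclidean (axiom 5): no — 0 S 1 and 0 S 7, but not 1 S 7.
So F validates K; K4 would additionally require S to be transitive. The strongest is K.

K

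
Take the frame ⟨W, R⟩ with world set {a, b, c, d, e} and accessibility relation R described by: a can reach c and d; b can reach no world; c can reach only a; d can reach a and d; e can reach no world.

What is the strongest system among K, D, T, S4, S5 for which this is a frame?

Serial (axiom D): no — b has no R-successor.
Reflexive (axiom T): no — a is not related to itself.
Transitive (axiom 4): no — c R a and a R d, but not c R d.
Euclidean (axiom 5): no — a R c and a R d, but not c R d.
So F validates K; D would additionally require R to be serial. The strongest is K.

K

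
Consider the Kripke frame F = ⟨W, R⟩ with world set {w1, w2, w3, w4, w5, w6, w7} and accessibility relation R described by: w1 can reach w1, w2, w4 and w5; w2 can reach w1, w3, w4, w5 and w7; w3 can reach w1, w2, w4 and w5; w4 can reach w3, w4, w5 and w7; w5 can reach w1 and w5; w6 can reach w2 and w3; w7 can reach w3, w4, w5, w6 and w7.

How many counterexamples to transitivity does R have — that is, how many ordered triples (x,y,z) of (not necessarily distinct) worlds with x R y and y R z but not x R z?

28

Enumerating: (w1,w2,w3), (w1,w2,w7), (w1,w4,w3), (w1,w4,w7), (w2,w1,w2), (w2,w3,w2), (w2,w7,w6), (w3,w2,w3), (w3,w2,w7), (w3,w4,w3), (w3,w4,w7), (w4,w3,w1), … and 16 more.
Total: 28.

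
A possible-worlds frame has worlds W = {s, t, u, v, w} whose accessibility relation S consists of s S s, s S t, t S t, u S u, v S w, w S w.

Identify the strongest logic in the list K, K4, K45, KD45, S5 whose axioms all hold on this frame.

K4

Transitive (axiom 4): yes — every two-step S-path is closed by a direct edge.
Euclidean (axiom 5): no — s S t and s S s, but not t S s.
Serial (axiom D): yes — every world has a successor (e.g. s S s).
Reflexive (axiom T): no — v is not related to itself.
So F validates K, K4; K45 would additionally require S to be Euclidean. The strongest is K4.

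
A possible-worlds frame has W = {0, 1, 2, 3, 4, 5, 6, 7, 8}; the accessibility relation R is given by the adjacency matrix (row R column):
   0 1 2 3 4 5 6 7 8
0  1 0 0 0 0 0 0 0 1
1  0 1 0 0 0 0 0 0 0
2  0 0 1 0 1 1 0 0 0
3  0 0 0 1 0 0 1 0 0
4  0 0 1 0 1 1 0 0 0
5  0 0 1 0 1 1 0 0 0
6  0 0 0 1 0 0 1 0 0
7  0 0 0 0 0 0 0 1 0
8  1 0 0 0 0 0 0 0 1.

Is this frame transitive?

Transitive: yes — every two-step R-path is closed by a direct edge.

Yes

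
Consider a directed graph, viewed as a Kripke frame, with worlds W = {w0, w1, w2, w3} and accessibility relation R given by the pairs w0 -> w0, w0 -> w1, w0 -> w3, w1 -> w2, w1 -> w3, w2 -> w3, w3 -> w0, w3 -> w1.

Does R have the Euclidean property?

Euclidean: no — w1 R w3 and w1 R w2, but not w3 R w2.

No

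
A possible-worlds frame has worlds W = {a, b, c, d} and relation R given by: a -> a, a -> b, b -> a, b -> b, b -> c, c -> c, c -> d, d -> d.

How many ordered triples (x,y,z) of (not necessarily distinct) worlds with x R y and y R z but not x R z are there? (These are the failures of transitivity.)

2

Enumerating: (a,b,c), (b,c,d).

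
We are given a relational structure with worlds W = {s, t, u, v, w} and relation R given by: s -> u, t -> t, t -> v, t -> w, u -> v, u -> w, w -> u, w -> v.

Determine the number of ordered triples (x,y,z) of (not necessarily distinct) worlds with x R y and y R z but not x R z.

Enumerating: (s,u,v), (s,u,w), (t,w,u), (u,w,u), (w,u,w).

5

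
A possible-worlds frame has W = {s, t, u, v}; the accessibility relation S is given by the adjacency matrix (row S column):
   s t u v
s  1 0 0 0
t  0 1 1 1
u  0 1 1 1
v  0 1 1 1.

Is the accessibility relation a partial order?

Reflexive: yes — every world is S-related to itself.
Transitive: yes — every two-step S-path is closed by a direct edge.
Antisymmetric: no — t S u and u S t with t ≠ u.
So S is not a partial order.

No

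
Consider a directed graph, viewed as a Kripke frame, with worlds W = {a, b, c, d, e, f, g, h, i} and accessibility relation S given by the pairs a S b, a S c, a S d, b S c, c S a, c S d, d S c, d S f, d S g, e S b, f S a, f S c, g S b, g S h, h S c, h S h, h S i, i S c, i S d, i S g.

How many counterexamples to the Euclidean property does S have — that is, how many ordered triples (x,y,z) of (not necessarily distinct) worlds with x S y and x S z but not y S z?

Enumerating: (a,b,b), (a,b,d), (a,c,b), (a,c,c), (a,d,b), (a,d,d), (b,c,c), (c,a,a), (c,d,a), (c,d,d), (d,c,c), (d,c,f), … and 23 more.
Total: 35.

35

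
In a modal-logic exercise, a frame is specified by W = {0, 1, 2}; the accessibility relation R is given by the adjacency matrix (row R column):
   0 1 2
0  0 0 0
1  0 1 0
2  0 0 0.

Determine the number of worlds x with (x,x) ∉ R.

2

Enumerating: 0, 2.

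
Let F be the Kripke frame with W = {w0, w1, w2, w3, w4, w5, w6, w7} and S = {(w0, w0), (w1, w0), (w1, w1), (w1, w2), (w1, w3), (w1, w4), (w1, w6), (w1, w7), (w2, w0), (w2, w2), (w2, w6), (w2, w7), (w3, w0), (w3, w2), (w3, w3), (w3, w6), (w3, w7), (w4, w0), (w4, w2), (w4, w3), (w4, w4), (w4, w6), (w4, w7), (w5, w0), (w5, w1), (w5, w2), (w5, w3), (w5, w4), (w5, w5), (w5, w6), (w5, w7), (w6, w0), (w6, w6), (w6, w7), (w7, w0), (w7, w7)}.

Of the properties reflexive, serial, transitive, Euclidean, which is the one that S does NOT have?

Reflexive: yes — every world is S-related to itself.
Serial: yes — every world has a successor (e.g. w0 S w0).
Transitive: yes — every two-step S-path is closed by a direct edge.
Euclidean: no — w1 S w0 and w1 S w2, but not w0 S w2.
Only Euclidean fails.

Euclidean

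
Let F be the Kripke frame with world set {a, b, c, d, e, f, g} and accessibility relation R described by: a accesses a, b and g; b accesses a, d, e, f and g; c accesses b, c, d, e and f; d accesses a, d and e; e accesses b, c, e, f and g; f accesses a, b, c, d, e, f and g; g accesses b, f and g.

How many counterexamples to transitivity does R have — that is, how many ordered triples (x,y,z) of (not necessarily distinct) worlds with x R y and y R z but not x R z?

34

Enumerating: (a,b,d), (a,b,e), (a,b,f), (a,g,f), (b,a,b), (b,e,b), (b,e,c), (b,f,b), (b,f,c), (b,g,b), (c,b,a), (c,b,g), … and 22 more.
Total: 34.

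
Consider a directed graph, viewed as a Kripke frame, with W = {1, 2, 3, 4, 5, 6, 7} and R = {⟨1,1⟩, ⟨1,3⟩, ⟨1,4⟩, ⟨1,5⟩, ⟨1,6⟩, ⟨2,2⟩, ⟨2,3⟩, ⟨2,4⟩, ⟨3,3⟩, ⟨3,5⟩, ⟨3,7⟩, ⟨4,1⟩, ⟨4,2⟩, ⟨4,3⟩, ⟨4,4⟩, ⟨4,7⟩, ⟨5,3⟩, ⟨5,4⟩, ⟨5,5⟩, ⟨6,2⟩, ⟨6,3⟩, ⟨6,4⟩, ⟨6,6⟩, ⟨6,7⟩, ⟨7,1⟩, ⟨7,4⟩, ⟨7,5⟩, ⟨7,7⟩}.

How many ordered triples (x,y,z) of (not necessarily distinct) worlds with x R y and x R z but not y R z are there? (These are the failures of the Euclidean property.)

Enumerating: (1,3,1), (1,3,4), (1,3,6), (1,4,5), (1,4,6), (1,5,1), (1,5,6), (1,6,1), (1,6,5), (2,3,2), (2,3,4), (3,5,7), … and 25 more.
Total: 37.

37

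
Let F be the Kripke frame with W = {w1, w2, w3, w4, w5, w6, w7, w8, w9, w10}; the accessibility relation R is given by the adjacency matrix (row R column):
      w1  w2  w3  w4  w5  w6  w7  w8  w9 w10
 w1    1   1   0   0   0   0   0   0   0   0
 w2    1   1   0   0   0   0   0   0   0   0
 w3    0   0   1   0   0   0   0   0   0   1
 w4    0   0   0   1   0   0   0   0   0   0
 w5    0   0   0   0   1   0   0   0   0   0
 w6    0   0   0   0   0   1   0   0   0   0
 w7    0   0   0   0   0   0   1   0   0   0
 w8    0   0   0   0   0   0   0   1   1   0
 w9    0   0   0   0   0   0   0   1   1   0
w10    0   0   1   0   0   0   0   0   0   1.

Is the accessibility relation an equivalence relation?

Yes

Reflexive: yes — every world is R-related to itself.
Symmetric: yes — every pair in R has its reverse in R.
Transitive: yes — every two-step R-path is closed by a direct edge.
So R is an equivalence relation.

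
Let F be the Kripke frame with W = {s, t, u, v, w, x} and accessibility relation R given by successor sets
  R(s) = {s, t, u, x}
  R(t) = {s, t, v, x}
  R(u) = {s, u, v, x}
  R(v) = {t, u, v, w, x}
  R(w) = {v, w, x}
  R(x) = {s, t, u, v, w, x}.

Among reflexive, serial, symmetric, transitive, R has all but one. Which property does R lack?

Reflexive: yes — every world is R-related to itself.
Serial: yes — every world has a successor (e.g. s R s).
Symmetric: yes — every pair in R has its reverse in R.
Transitive: no — s R t and t R v, but not s R v.
Only transitive fails.

transitive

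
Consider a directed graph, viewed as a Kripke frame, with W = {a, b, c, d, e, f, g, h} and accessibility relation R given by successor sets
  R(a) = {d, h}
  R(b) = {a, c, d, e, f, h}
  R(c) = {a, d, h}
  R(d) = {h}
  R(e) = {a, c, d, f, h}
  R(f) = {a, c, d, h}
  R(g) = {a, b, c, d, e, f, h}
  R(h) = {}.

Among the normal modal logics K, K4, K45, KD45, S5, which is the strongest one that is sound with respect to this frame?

Transitive (axiom 4): yes — every two-step R-path is closed by a direct edge.
Euclidean (axiom 5): no — a R h and a R d, but not h R d.
Serial (axiom D): no — h has no R-successor.
Reflexive (axiom T): no — a is not related to itself.
So F validates K, K4; K45 would additionally require R to be Euclidean. The strongest is K4.

K4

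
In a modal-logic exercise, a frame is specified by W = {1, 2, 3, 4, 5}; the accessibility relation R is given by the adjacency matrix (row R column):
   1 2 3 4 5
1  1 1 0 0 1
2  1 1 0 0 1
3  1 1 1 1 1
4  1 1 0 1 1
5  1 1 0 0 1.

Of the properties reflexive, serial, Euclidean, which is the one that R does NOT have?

Reflexive: yes — every world is R-related to itself.
Serial: yes — every world has a successor (e.g. 1 R 1).
Euclidean: no — 3 R 1 and 3 R 4, but not 1 R 4.
Only Euclidean fails.

Euclidean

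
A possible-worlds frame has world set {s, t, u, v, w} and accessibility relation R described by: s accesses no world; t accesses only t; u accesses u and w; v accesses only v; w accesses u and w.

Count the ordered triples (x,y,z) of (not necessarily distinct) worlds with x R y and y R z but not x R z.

0

R is transitive; there are no such tuples.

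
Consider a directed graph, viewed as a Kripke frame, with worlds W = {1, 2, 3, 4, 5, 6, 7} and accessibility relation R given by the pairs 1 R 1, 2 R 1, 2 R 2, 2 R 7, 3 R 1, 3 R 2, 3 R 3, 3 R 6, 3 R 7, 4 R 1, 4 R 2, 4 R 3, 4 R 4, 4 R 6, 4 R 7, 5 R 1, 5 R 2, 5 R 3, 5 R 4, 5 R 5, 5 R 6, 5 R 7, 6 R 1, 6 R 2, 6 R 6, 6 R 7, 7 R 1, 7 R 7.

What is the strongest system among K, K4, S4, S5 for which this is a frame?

Transitive (axiom 4): yes — every two-step R-path is closed by a direct edge.
Reflexive (axiom T): yes — every world is R-related to itself.
Euclidean (axiom 5): no — 2 R 1 and 2 R 7, but not 1 R 7.
So F validates K, K4, S4; S5 would additionally require R to be Euclidean. The strongest is S4.

S4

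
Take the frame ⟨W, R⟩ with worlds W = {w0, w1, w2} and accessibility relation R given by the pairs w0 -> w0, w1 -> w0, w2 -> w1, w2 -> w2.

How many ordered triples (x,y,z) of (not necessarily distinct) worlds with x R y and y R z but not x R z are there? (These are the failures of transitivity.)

1

Enumerating: (w2,w1,w0).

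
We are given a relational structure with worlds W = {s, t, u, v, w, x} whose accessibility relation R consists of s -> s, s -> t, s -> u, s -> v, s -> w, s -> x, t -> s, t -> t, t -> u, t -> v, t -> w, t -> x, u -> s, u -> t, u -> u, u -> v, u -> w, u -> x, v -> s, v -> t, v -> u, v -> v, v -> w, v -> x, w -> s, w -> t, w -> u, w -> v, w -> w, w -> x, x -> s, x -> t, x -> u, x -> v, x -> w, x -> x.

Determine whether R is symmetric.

Symmetric: yes — every pair in R has its reverse in R.

Yes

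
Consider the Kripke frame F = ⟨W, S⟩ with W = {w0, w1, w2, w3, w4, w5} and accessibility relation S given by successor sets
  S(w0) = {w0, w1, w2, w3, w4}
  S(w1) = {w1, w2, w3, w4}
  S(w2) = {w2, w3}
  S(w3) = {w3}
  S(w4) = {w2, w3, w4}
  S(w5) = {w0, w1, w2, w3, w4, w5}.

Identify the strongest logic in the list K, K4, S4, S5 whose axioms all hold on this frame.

Transitive (axiom 4): yes — every two-step S-path is closed by a direct edge.
Reflexive (axiom T): yes — every world is S-related to itself.
Euclidean (axiom 5): no — w0 S w2 and w0 S w1, but not w2 S w1.
So F validates K, K4, S4; S5 would additionally require S to be Euclidean. The strongest is S4.

S4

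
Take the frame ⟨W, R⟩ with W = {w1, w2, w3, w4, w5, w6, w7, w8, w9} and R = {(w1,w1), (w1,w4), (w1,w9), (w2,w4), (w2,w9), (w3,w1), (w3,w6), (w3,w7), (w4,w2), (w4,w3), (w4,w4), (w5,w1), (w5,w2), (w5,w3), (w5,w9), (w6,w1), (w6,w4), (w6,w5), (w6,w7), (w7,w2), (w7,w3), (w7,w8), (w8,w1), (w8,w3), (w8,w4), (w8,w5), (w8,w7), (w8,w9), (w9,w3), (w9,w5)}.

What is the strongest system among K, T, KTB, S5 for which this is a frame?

Reflexive (axiom T): no — w2 is not related to itself.
Symmetric (axiom B): no — w1 R w4 but not w4 R w1.
Euclidean (axiom 5): no — w1 R w4 and w1 R w9, but not w4 R w9.
So F validates K; T would additionally require R to be reflexive. The strongest is K.

K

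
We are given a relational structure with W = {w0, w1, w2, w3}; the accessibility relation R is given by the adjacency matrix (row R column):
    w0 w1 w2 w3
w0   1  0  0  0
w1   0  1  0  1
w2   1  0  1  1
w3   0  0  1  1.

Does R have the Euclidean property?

No

Euclidean: no — w2 R w0 and w2 R w3, but not w0 R w3.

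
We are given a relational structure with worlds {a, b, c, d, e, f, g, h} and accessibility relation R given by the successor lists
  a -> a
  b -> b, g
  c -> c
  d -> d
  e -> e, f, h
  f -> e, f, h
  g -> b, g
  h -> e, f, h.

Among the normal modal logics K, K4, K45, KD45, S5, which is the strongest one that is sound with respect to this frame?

Transitive (axiom 4): yes — every two-step R-path is closed by a direct edge.
Euclidean (axiom 5): yes — any two successors of a common world are R-related.
Serial (axiom D): yes — every world has a successor (e.g. a R a).
Reflexive (axiom T): yes — every world is R-related to itself.
So F validates K, K4, K45, KD45, S5. The strongest is S5.

S5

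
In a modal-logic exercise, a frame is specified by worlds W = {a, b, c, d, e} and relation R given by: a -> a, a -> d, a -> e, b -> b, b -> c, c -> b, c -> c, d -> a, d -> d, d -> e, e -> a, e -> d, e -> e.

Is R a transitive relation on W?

Transitive: yes — every two-step R-path is closed by a direct edge.

Yes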